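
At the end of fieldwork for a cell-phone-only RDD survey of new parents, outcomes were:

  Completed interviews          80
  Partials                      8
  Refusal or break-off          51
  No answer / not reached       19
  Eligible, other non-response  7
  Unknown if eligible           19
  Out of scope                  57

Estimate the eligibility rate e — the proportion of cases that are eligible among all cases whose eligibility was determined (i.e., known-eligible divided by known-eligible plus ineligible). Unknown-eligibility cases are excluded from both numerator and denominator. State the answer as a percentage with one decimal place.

Eligible (known) = 80 + 8 + 51 + 19 + 7 = 165
e = 165 / (165 + 57) = 165 / 222 = 0.7432

74.3%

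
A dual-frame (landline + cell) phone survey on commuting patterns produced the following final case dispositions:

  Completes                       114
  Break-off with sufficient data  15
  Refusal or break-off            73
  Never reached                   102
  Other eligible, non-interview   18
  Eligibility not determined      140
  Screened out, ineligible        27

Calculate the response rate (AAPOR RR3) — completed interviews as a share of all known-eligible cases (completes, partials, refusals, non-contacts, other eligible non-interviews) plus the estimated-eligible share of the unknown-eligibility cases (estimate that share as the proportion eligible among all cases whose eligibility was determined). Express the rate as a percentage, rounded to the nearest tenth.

25.3%

Num = 114
Known eligible = 114 + 15 + 73 + 102 + 18 = 322
e = 322 / (322 + 27) = 322 / 349 = 0.9226
e × U = 0.9226 × 140 = 129.16
Denom = 322 + 129.16 = 451.16
RR3 = 114 / 451.16 = 0.2527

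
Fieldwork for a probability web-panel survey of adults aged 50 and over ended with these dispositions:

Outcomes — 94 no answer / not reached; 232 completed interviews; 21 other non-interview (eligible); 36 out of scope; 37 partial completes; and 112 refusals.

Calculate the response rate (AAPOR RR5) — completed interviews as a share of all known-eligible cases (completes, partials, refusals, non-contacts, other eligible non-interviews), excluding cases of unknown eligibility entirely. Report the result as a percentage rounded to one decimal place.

Num = 232
Base = 232 + 37 + 112 + 94 + 21 = 496
RR5 = 232 / 496 = 0.4677

46.8%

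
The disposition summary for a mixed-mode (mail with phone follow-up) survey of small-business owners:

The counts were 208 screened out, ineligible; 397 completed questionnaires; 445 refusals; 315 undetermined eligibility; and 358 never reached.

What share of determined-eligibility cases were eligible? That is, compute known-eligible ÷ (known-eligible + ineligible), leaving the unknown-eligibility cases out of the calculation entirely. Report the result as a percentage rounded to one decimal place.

Eligible (known) = 397 + 445 + 358 = 1200
e = 1200 / (1200 + 208) = 1200 / 1408 = 0.8523

85.2%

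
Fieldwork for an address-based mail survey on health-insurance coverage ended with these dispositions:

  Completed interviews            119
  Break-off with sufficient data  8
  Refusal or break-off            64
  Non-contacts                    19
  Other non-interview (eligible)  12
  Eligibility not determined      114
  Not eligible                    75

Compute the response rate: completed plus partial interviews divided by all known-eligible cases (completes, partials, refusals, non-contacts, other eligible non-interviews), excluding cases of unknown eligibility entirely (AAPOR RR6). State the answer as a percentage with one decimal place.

Top: 119 + 8 = 127
Denominator: 119 + 8 + 64 + 19 + 12 = 222
RR6 = 127 / 222 = 0.5721

57.2%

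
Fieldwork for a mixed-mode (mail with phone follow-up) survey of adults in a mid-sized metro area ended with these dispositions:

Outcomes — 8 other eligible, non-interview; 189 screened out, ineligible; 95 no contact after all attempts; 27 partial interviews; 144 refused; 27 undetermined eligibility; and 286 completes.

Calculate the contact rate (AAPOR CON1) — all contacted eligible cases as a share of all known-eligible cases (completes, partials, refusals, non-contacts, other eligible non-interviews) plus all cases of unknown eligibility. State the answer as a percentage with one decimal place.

79.2%

Top: 286 + 27 + 144 + 8 = 465
Base: 286 + 27 + 144 + 95 + 8 + 27 = 587
CON1 = 465 / 587 = 0.7922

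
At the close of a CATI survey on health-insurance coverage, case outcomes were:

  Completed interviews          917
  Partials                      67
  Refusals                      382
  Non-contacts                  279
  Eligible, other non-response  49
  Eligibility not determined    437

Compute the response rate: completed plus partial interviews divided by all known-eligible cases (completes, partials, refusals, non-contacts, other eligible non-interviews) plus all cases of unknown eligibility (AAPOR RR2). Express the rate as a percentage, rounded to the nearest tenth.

Top = 917 + 67 = 984
Denom = 917 + 67 + 382 + 279 + 49 + 437 = 2131
RR2 = 984 / 2131 = 0.4618

46.2%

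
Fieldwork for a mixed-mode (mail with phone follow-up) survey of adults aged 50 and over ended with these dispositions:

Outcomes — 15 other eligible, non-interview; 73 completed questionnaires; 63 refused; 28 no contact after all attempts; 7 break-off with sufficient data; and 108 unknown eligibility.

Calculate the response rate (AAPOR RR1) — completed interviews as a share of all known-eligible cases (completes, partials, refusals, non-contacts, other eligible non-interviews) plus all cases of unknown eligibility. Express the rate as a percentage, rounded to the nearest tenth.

24.8%

Top = 73
Denom = 73 + 7 + 63 + 28 + 15 + 108 = 294
RR1 = 73 / 294 = 0.2483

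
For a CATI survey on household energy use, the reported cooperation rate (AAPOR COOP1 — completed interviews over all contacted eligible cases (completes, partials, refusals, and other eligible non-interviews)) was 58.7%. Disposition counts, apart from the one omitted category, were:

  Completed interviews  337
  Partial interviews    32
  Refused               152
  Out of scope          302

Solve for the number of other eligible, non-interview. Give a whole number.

53

COOP1 = 337 / D = 0.587
D = 337 / 0.587 = 574.1
Remaining denominator categories sum to 521
other eligible, non-interview = 574.1 − 521 ≈ 53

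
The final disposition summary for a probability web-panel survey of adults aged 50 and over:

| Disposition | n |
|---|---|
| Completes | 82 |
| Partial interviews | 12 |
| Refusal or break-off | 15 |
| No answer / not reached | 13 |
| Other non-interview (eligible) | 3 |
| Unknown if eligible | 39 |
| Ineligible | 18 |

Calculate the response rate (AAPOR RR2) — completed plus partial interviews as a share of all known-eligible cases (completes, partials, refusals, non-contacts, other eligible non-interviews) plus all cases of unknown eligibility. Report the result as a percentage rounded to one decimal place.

Top → 82 + 12 = 94
Denom → 82 + 12 + 15 + 13 + 3 + 39 = 164
RR2 = 94 / 164 = 0.5732

57.3%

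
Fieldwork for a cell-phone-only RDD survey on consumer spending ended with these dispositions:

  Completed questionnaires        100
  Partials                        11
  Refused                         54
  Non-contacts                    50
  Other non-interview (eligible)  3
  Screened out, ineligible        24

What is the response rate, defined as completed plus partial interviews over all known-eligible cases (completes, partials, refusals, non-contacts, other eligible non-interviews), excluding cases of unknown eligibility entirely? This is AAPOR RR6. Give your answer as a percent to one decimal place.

50.9%

Numerator → 100 + 11 = 111
Base → 100 + 11 + 54 + 50 + 3 = 218
RR6 = 111 / 218 = 0.5092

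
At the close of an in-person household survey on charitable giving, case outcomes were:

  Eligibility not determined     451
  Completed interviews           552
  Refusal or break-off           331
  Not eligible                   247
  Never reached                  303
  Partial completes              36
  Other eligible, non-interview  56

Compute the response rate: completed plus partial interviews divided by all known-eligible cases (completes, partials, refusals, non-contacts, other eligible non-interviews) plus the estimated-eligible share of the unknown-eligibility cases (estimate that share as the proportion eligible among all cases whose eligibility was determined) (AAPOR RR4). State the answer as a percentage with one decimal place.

Num = 552 + 36 = 588
Known eligible = 552 + 36 + 331 + 303 + 56 = 1278
e = 1278 / (1278 + 247) = 1278 / 1525 = 0.8380
Eligible share of unknowns = 0.8380 × 451 = 377.94
Base = 1278 + 377.94 = 1655.94
RR4 = 588 / 1655.94 = 0.3551

35.5%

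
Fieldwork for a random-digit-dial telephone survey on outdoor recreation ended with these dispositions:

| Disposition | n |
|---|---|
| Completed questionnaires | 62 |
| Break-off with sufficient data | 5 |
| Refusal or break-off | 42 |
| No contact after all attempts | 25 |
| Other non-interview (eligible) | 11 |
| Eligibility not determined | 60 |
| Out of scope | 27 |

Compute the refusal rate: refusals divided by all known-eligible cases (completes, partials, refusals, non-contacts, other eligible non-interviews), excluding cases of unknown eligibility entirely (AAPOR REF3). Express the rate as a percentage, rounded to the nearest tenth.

Top → 42
Base → 62 + 5 + 42 + 25 + 11 = 145
REF3 = 42 / 145 = 0.2897

29.0%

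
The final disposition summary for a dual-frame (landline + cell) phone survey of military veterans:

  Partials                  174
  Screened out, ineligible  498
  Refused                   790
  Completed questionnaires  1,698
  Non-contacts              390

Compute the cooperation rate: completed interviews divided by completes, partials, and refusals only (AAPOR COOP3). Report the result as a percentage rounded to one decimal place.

63.8%

Num: 1698
Base: 1698 + 174 + 790 = 2662
COOP3 = 1698 / 2662 = 0.6379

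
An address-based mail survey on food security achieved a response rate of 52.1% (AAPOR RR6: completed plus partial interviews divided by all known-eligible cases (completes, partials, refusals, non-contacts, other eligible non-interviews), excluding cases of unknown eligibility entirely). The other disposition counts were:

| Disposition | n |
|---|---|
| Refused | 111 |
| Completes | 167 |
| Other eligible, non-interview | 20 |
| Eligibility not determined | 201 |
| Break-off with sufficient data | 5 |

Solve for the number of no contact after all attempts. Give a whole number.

Numerator = 167 + 5 = 172
RR6 = 172 / D = 0.521
D = 172 / 0.521 = 330.1
Rest of base = 303
no contact after all attempts = 330.1 − 303 ≈ 27

27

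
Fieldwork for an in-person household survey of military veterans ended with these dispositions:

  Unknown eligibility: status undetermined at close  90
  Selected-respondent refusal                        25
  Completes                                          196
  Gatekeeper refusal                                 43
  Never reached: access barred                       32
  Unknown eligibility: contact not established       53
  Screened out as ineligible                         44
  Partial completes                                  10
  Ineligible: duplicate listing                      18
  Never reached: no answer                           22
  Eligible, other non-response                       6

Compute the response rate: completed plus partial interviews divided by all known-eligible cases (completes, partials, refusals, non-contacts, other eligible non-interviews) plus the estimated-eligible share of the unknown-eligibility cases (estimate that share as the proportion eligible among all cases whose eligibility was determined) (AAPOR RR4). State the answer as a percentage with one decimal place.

45.3%

Declined to participate = 43 + 25 = 68
No contact after all attempts = 22 + 32 = 54
Eligibility not determined = 53 + 90 = 143
Ineligible = 44 + 18 = 62
Num: 196 + 10 = 206
Known eligible: 196 + 10 + 68 + 54 + 6 = 334
e = 334 / (334 + 62) = 334 / 396 = 0.8434
e × U: 0.8434 × 143 = 120.61
Base: 334 + 120.61 = 454.61
RR4 = 206 / 454.61 = 0.4531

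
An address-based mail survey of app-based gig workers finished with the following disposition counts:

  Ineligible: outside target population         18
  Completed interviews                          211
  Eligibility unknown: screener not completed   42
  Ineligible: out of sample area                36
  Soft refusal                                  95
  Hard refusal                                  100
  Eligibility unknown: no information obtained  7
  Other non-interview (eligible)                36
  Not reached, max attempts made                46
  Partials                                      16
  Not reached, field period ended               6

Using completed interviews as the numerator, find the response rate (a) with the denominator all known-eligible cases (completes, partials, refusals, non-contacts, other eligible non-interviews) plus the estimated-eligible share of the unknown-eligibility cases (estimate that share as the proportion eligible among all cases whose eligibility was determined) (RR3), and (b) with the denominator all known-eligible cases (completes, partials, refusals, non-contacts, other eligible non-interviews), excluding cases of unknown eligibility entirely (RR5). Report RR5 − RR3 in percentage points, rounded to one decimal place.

Declined to participate = 100 + 95 = 195
No contact after all attempts = 6 + 46 = 52
Unknown if eligible = 42 + 7 = 49
Screened out, ineligible = 18 + 36 = 54
Top: 211
Determined eligible: 211 + 16 + 195 + 52 + 36 = 510
e = 510 / (510 + 54) = 510 / 564 = 0.9043
Estimated eligible among unknowns: 0.9043 × 49 = 44.31
Base: 510 + 44.31 = 554.31
RR3 = 211 / 554.31 = 0.3807
Base: 211 + 16 + 195 + 52 + 36 = 510
RR5 = 211 / 510 = 0.4137
Difference = 41.37 − 38.07 = 3.30 percentage points

3.3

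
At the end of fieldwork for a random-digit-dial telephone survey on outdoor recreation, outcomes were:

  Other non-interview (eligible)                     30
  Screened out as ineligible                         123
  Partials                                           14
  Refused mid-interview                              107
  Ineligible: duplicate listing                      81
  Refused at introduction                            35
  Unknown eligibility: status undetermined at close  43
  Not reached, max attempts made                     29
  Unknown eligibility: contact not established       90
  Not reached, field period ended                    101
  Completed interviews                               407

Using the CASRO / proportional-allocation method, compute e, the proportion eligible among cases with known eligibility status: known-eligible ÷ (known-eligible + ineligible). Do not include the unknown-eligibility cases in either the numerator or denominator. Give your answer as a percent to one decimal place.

Refused = 35 + 107 = 142
No contact after all attempts = 101 + 29 = 130
Unknown eligibility = 90 + 43 = 133
Not eligible = 123 + 81 = 204
Determined eligible: 407 + 14 + 142 + 130 + 30 = 723
e = 723 / (723 + 204) = 723 / 927 = 0.7799

78.0%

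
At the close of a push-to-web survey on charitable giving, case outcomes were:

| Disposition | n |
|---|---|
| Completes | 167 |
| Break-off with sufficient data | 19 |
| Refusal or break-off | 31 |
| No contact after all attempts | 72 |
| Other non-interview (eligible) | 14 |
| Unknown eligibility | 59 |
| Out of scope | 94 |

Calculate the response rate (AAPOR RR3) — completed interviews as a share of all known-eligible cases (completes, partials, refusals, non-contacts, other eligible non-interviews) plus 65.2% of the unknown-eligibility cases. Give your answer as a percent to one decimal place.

48.9%

Num = 167
Determined eligible = 167 + 19 + 31 + 72 + 14 = 303
e × U = 0.6520 × 59 = 38.47
Denominator = 303 + 38.47 = 341.47
RR3 = 167 / 341.47 = 0.4891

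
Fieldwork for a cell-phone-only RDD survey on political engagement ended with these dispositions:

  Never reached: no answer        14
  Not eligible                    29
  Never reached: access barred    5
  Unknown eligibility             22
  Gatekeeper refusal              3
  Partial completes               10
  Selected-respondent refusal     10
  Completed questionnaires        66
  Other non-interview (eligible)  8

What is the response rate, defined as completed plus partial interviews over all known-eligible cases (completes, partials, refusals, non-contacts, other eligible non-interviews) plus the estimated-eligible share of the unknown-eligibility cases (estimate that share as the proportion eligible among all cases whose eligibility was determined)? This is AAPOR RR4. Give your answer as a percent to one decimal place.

56.9%

Refusals = 3 + 10 = 13
Non-contacts = 14 + 5 = 19
Num → 66 + 10 = 76
Determined eligible → 66 + 10 + 13 + 19 + 8 = 116
e = 116 / (116 + 29) = 116 / 145 = 0.8000
Eligible share of unknowns → 0.8000 × 22 = 17.60
Denom → 116 + 17.60 = 133.60
RR4 = 76 / 133.60 = 0.5689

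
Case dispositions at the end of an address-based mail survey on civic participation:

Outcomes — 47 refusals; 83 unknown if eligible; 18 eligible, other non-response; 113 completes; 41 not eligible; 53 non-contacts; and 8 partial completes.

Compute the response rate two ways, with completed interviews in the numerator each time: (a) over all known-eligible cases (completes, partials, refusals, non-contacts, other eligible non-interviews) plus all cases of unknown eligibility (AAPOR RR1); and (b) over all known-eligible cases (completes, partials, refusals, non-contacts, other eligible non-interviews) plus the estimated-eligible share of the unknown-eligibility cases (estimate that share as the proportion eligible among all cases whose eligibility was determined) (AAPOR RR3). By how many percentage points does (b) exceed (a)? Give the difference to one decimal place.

1.4

Numerator: 113
Denom: 113 + 8 + 47 + 53 + 18 + 83 = 322
RR1 = 113 / 322 = 0.3509
Determined eligible: 113 + 8 + 47 + 53 + 18 = 239
e = 239 / (239 + 41) = 239 / 280 = 0.8536
Estimated eligible among unknowns: 0.8536 × 83 = 70.85
Denom: 239 + 70.85 = 309.85
RR3 = 113 / 309.85 = 0.3647
Difference = 36.47 − 35.09 = 1.38 percentage points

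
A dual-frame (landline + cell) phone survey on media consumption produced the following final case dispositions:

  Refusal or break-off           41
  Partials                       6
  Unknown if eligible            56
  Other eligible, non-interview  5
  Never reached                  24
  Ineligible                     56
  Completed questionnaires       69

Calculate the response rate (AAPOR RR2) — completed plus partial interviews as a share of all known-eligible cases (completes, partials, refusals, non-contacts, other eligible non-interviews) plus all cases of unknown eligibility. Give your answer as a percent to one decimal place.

37.3%

Num: 69 + 6 = 75
Denom: 69 + 6 + 41 + 24 + 5 + 56 = 201
RR2 = 75 / 201 = 0.3731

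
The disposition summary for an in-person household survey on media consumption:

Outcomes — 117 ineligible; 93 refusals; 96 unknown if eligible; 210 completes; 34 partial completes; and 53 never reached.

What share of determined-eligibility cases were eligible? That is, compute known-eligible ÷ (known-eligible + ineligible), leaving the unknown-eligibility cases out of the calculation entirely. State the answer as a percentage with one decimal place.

Known eligible = 210 + 34 + 93 + 53 = 390
e = 390 / (390 + 117) = 390 / 507 = 0.7692

76.9%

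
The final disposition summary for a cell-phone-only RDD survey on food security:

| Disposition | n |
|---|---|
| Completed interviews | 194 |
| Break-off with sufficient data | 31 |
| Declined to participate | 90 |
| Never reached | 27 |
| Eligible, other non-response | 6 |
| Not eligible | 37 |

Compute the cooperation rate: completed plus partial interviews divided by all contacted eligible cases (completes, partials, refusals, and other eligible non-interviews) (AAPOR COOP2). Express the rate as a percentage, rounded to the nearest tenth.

Num = 194 + 31 = 225
Denominator = 194 + 31 + 90 + 6 = 321
COOP2 = 225 / 321 = 0.7009

70.1%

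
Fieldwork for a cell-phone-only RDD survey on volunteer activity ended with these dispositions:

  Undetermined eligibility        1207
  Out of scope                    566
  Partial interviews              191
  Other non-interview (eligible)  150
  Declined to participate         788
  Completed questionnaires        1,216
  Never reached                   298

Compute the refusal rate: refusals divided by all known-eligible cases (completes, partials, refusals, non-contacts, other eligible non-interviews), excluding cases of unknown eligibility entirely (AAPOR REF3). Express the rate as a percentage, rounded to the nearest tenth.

29.8%

Top: 788
Denom: 1216 + 191 + 788 + 298 + 150 = 2643
REF3 = 788 / 2643 = 0.2981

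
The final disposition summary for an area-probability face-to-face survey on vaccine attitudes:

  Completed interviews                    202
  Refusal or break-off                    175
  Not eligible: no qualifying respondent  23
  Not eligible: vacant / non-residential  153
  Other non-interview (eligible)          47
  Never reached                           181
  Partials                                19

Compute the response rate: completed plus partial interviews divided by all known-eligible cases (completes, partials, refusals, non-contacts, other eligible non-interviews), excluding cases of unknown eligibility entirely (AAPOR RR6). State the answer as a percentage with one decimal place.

Not eligible = 23 + 153 = 176
Numerator = 202 + 19 = 221
Base = 202 + 19 + 175 + 181 + 47 = 624
RR6 = 221 / 624 = 0.3542

35.4%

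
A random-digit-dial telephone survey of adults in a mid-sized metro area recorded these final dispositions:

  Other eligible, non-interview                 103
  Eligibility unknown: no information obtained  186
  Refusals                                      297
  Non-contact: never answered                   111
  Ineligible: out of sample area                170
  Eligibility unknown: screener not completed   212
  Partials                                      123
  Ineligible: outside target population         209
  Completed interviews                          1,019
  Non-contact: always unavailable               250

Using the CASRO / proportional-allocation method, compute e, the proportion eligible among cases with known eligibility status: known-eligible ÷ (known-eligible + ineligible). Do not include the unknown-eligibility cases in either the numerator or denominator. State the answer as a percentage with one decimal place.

No contact after all attempts = 111 + 250 = 361
Unknown if eligible = 212 + 186 = 398
Ineligible = 209 + 170 = 379
Known eligible → 1019 + 123 + 297 + 361 + 103 = 1903
e = 1903 / (1903 + 379) = 1903 / 2282 = 0.8339

83.4%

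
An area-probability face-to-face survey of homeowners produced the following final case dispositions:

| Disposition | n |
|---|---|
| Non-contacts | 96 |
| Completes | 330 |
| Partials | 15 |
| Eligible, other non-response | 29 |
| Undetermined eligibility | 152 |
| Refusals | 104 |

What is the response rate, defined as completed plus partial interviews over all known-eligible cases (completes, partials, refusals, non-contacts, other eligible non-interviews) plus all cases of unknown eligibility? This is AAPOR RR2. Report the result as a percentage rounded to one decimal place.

47.5%

Top → 330 + 15 = 345
Denominator → 330 + 15 + 104 + 96 + 29 + 152 = 726
RR2 = 345 / 726 = 0.4752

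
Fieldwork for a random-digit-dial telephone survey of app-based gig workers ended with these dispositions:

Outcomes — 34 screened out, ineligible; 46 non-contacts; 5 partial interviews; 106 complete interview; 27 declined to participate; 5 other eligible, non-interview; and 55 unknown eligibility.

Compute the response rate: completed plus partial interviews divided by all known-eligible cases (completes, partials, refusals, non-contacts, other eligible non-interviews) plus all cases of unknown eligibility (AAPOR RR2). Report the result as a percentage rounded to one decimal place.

45.5%

Top = 106 + 5 = 111
Denom = 106 + 5 + 27 + 46 + 5 + 55 = 244
RR2 = 111 / 244 = 0.4549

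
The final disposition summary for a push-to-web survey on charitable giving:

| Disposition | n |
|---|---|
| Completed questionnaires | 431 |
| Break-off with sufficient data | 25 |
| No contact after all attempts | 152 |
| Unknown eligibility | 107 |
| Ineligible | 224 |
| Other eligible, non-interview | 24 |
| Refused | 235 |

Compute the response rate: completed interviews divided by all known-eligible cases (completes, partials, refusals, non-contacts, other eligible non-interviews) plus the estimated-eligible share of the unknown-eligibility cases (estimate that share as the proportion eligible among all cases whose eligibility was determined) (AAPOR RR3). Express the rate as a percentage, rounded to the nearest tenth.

Top = 431
Known eligible = 431 + 25 + 235 + 152 + 24 = 867
e = 867 / (867 + 224) = 867 / 1091 = 0.7947
e × U = 0.7947 × 107 = 85.03
Denom = 867 + 85.03 = 952.03
RR3 = 431 / 952.03 = 0.4527

45.3%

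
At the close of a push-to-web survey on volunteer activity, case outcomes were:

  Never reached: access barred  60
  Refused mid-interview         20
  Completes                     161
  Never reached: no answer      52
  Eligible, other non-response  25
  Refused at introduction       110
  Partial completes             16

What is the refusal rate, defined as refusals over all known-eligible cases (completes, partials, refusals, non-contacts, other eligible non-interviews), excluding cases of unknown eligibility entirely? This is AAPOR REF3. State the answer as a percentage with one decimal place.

Refusals = 110 + 20 = 130
No contact after all attempts = 52 + 60 = 112
Numerator: 130
Base: 161 + 16 + 130 + 112 + 25 = 444
REF3 = 130 / 444 = 0.2928

29.3%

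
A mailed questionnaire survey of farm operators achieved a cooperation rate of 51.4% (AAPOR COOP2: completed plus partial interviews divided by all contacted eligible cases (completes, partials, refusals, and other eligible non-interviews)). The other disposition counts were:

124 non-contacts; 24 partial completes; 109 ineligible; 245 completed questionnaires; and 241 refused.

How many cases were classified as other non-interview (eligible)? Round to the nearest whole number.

Numerator = 245 + 24 = 269
COOP2 = 269 / D = 0.514
D = 269 / 0.514 = 523.3
Other denominator terms total 510
other non-interview (eligible) = 523.3 − 510 ≈ 13

13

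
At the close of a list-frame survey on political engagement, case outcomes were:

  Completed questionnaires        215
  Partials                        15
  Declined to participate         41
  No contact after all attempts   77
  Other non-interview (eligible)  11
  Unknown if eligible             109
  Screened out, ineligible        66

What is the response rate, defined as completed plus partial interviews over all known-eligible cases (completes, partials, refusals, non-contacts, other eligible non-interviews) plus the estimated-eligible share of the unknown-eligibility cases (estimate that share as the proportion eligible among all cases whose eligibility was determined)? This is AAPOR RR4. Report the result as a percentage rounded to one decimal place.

Num → 215 + 15 = 230
Determined eligible → 215 + 15 + 41 + 77 + 11 = 359
e = 359 / (359 + 66) = 359 / 425 = 0.8447
e × U → 0.8447 × 109 = 92.07
Base → 359 + 92.07 = 451.07
RR4 = 230 / 451.07 = 0.5099

51.0%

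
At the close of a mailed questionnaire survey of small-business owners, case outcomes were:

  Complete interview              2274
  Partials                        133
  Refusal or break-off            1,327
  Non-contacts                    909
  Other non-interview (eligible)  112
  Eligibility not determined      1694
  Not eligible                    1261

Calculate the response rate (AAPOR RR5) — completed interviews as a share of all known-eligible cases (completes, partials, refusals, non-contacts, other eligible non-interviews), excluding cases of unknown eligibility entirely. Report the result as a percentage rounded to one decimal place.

47.8%

Numerator = 2274
Base = 2274 + 133 + 1327 + 909 + 112 = 4755
RR5 = 2274 / 4755 = 0.4782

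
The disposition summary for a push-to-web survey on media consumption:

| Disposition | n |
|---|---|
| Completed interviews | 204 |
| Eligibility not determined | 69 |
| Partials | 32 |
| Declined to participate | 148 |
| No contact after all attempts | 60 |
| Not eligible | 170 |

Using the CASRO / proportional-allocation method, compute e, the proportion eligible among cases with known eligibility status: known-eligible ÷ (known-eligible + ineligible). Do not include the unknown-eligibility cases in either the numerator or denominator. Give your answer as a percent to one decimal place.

72.3%

Determined eligible: 204 + 32 + 148 + 60 = 444
e = 444 / (444 + 170) = 444 / 614 = 0.7231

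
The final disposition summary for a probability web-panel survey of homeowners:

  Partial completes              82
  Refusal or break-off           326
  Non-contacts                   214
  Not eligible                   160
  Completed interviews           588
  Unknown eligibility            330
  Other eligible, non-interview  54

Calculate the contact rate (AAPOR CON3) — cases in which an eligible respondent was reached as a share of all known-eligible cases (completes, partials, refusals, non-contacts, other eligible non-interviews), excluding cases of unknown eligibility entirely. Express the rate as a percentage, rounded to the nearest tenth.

Numerator → 588 + 82 + 326 + 54 = 1050
Denominator → 588 + 82 + 326 + 214 + 54 = 1264
CON3 = 1050 / 1264 = 0.8307

83.1%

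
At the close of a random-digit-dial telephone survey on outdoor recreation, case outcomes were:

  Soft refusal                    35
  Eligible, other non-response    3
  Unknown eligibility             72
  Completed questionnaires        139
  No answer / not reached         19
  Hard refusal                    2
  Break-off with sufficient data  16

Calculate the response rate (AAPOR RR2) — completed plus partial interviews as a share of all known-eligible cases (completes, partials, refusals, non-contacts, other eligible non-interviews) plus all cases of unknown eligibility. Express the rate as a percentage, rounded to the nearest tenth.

Refusal or break-off = 2 + 35 = 37
Num = 139 + 16 = 155
Base = 139 + 16 + 37 + 19 + 3 + 72 = 286
RR2 = 155 / 286 = 0.5420

54.2%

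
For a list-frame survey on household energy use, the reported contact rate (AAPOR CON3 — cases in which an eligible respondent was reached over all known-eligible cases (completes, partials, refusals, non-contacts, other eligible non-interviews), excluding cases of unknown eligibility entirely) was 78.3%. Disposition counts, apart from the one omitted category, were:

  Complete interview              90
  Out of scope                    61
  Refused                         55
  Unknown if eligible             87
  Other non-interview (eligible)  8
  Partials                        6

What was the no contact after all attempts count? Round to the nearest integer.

Numerator = 90 + 6 + 55 + 8 = 159
CON3 = 159 / D = 0.783
D = 159 / 0.783 = 203.1
Other denominator terms total 159
no contact after all attempts = 203.1 − 159 ≈ 44

44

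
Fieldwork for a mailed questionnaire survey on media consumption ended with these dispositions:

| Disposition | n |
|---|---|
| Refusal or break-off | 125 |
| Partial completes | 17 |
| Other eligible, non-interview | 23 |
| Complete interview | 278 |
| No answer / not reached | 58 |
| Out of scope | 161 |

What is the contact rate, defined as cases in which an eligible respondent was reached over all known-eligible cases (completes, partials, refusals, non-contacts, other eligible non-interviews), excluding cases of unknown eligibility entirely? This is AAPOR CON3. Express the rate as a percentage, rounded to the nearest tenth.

Num → 278 + 17 + 125 + 23 = 443
Denom → 278 + 17 + 125 + 58 + 23 = 501
CON3 = 443 / 501 = 0.8842

88.4%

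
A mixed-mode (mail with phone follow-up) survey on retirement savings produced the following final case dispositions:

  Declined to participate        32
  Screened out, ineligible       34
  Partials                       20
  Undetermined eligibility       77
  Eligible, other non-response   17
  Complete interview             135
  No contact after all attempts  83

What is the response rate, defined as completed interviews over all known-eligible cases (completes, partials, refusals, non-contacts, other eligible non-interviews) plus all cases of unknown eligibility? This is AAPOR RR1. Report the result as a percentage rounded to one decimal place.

37.1%

Top: 135
Base: 135 + 20 + 32 + 83 + 17 + 77 = 364
RR1 = 135 / 364 = 0.3709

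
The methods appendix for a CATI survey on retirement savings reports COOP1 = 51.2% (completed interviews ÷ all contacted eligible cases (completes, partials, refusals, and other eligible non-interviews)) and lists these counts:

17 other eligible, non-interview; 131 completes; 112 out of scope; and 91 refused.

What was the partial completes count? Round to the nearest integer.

17

COOP1 = 131 / D = 0.512
D = 131 / 0.512 = 255.9
Rest of base = 239
partial completes = 255.9 − 239 ≈ 17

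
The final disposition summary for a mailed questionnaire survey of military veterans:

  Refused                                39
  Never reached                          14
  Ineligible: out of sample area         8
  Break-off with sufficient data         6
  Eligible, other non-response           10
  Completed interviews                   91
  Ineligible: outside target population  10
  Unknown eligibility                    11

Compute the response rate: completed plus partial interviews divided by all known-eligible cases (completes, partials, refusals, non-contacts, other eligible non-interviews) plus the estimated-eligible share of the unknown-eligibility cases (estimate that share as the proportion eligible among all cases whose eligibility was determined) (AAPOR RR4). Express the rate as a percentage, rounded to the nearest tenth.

57.1%

Ineligible = 10 + 8 = 18
Top = 91 + 6 = 97
Eligible (known) = 91 + 6 + 39 + 14 + 10 = 160
e = 160 / (160 + 18) = 160 / 178 = 0.8989
Estimated eligible among unknowns = 0.8989 × 11 = 9.89
Denom = 160 + 9.89 = 169.89
RR4 = 97 / 169.89 = 0.5710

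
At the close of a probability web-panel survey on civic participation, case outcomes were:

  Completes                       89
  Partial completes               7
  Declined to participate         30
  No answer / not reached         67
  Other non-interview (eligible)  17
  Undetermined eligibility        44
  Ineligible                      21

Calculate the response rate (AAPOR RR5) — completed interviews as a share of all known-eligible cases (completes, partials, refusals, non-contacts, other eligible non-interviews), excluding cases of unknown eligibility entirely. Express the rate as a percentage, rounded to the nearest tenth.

42.4%

Numerator = 89
Denom = 89 + 7 + 30 + 67 + 17 = 210
RR5 = 89 / 210 = 0.4238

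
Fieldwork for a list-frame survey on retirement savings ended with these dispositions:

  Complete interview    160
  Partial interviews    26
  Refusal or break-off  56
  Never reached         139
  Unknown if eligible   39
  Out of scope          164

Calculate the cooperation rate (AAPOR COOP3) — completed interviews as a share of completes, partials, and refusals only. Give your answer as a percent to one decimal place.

Numerator → 160
Denominator → 160 + 26 + 56 = 242
COOP3 = 160 / 242 = 0.6612

66.1%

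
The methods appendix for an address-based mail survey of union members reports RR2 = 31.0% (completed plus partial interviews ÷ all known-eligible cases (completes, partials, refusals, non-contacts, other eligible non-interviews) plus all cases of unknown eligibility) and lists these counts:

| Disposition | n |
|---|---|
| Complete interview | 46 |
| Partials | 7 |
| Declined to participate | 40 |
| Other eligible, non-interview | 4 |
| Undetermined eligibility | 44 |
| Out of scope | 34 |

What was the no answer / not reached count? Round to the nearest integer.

30

Numerator: 46 + 7 = 53
RR2 = 53 / D = 0.310
D = 53 / 0.310 = 171.0
Rest of base = 141
no answer / not reached = 171.0 − 141 ≈ 30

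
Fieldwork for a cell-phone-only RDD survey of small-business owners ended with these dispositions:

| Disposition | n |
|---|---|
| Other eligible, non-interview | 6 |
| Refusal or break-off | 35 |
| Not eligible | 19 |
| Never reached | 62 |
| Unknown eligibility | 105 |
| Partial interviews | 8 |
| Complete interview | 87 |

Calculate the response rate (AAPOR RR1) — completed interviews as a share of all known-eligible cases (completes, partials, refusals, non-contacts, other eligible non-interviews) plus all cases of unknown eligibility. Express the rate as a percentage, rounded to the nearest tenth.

28.7%

Top: 87
Denom: 87 + 8 + 35 + 62 + 6 + 105 = 303
RR1 = 87 / 303 = 0.2871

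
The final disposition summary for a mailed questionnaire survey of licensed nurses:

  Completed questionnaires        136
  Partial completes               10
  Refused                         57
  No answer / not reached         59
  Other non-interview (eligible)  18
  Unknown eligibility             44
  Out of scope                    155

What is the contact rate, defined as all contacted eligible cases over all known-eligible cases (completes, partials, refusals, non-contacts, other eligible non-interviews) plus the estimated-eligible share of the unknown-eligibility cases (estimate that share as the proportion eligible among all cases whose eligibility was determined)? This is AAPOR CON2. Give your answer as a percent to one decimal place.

Numerator = 136 + 10 + 57 + 18 = 221
Determined eligible = 136 + 10 + 57 + 59 + 18 = 280
e = 280 / (280 + 155) = 280 / 435 = 0.6437
Estimated eligible among unknowns = 0.6437 × 44 = 28.32
Base = 280 + 28.32 = 308.32
CON2 = 221 / 308.32 = 0.7168

71.7%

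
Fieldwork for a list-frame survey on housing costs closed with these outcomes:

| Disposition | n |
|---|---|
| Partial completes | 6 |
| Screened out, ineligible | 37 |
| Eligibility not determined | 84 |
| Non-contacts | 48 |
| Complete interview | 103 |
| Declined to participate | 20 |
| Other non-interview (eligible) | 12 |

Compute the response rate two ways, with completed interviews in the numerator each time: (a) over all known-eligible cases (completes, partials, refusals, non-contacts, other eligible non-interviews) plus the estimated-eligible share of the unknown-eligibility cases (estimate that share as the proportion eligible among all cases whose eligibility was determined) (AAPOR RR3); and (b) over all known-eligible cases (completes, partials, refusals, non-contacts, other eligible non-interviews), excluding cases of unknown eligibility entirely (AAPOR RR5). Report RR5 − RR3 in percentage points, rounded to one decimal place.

14.8

Num = 103
Eligible (known) = 103 + 6 + 20 + 48 + 12 = 189
e = 189 / (189 + 37) = 189 / 226 = 0.8363
e × U = 0.8363 × 84 = 70.25
Denom = 189 + 70.25 = 259.25
RR3 = 103 / 259.25 = 0.3973
Denom = 103 + 6 + 20 + 48 + 12 = 189
RR5 = 103 / 189 = 0.5450
Difference = 54.50 − 39.73 = 14.77 percentage points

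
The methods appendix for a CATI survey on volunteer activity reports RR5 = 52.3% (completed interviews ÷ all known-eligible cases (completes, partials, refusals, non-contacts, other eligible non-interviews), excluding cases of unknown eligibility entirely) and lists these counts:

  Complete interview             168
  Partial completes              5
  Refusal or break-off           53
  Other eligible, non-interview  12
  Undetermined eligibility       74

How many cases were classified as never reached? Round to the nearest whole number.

83

RR5 = 168 / D = 0.523
D = 168 / 0.523 = 321.2
Rest of base = 238
never reached = 321.2 − 238 ≈ 83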